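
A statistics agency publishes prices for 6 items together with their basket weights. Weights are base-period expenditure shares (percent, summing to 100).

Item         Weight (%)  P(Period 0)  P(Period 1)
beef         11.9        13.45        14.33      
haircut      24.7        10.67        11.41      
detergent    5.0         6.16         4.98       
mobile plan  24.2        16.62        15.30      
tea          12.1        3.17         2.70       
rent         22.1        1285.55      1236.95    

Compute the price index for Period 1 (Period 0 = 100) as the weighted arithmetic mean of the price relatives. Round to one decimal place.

97.0

beef: 11.9 × (14.33/13.45) = 11.9 × 1.065428 = 12.6786
haircut: 24.7 × (11.41/10.67) = 24.7 × 1.069353 = 26.4130
detergent: 5.0 × (4.98/6.16) = 5.0 × 0.808442 = 4.0422
mobile plan: 24.2 × (15.30/16.62) = 24.2 × 0.920578 = 22.2780
tea: 12.1 × (2.70/3.17) = 12.1 × 0.851735 = 10.3060
rent: 22.1 × (1236.95/1285.55) = 22.1 × 0.962195 = 21.2645
Index = Σ wᵢ·(p₁ᵢ/p₀ᵢ) = 12.6786 + 26.4130 + 4.0422 + 22.2780 + 10.3060 + 21.2645 = 96.9823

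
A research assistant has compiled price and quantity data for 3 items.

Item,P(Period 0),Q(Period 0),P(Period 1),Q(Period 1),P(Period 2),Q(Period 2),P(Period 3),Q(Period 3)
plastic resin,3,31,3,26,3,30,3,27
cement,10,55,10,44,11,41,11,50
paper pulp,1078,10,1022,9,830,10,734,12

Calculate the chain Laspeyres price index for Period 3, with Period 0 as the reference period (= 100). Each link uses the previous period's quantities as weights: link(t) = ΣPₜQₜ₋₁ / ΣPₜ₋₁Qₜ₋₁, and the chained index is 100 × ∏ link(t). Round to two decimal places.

70.08

Link Period 0→Period 1:
ΣP(Period 1)Q(Period 0) = 3×31 + 10×55 + 1022×10 = 93 + 550 + 10220 = 10863
ΣP(Period 0)Q(Period 0) = 3×31 + 10×55 + 1078×10 = 93 + 550 + 10780 = 11423
link = 10863/11423 = 0.950976
Link Period 1→Period 2:
ΣP(Period 2)Q(Period 1) = 3×26 + 11×44 + 830×9 = 78 + 484 + 7470 = 8032
ΣP(Period 1)Q(Period 1) = 3×26 + 10×44 + 1022×9 = 78 + 440 + 9198 = 9716
link = 8032/9716 = 0.826678
Link Period 2→Period 3:
ΣP(Period 3)Q(Period 2) = 3×30 + 11×41 + 734×10 = 90 + 451 + 7340 = 7881
ΣP(Period 2)Q(Period 2) = 3×30 + 11×41 + 830×10 = 90 + 451 + 8300 = 8841
link = 7881/8841 = 0.891415
Chained index = 100 × 0.950976 × 0.826678 × 0.891415 = 70.0787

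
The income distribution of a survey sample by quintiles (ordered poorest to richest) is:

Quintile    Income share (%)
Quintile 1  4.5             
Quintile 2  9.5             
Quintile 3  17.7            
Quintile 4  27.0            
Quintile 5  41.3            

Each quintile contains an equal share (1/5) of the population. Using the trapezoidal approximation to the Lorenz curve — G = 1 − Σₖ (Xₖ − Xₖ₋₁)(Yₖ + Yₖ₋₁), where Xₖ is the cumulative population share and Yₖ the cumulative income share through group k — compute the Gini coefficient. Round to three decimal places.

Cumulative income shares Yₖ: 0.0450, 0.1400, 0.3170, 0.5870, 1.0000
Σ (Xₖ−Xₖ₋₁)(Yₖ+Yₖ₋₁) = (1/5)(0.0450+0.0000) + (1/5)(0.1400+0.0450) + (1/5)(0.3170+0.1400) + (1/5)(0.5870+0.3170) + (1/5)(1.0000+0.5870)
  = 0.0090 + 0.0370 + 0.0914 + 0.1808 + 0.3174 = 0.6356
G = 1 − 0.6356 = 0.3644

0.364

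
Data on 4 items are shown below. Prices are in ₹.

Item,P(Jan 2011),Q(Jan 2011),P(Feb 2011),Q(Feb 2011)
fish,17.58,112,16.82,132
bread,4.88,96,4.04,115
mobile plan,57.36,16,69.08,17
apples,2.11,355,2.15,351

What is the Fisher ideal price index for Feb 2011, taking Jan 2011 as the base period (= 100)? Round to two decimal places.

100.62

Laspeyres component (base-period weights):
ΣP(Feb 2011)Q(Jan 2011) = 16.82×112 + 4.04×96 + 69.08×16 + 2.15×355 = 1883.84 + 387.84 + 1105.28 + 763.25 = 4140.21
ΣP(Jan 2011)Q(Jan 2011) = 17.58×112 + 4.88×96 + 57.36×16 + 2.11×355 = 1968.96 + 468.48 + 917.76 + 749.05 = 4104.25
L = 4140.21 / 4104.25 × 100 = 100.8762
Paasche component (current-period weights):
ΣP(Feb 2011)Q(Feb 2011) = 16.82×132 + 4.04×115 + 69.08×17 + 2.15×351 = 2220.24 + 464.6 + 1174.36 + 754.65 = 4613.85
ΣP(Jan 2011)Q(Feb 2011) = 17.58×132 + 4.88×115 + 57.36×17 + 2.11×351 = 2320.56 + 561.2 + 975.12 + 740.61 = 4597.49
P = 4613.85 / 4597.49 × 100 = 100.3558
Fisher = √(L × P) = √(100.8762 × 100.3558) = 100.6157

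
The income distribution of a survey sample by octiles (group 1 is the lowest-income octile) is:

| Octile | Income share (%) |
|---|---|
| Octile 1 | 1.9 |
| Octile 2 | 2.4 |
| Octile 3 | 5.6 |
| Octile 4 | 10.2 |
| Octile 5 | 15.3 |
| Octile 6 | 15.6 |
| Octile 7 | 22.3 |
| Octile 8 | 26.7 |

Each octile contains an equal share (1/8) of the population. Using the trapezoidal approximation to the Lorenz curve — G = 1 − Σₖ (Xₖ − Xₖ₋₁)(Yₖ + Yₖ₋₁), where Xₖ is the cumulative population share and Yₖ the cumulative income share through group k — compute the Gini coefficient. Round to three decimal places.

Cumulative income shares Yₖ: 0.0190, 0.0430, 0.0990, 0.2010, 0.3540, 0.5100, 0.7330, 1.0000
Σ (Xₖ−Xₖ₋₁)(Yₖ+Yₖ₋₁) = (1/8)(0.0190+0.0000) + (1/8)(0.0430+0.0190) + (1/8)(0.0990+0.0430) + (1/8)(0.2010+0.0990) + (1/8)(0.3540+0.2010) + (1/8)(0.5100+0.3540) + (1/8)(0.7330+0.5100) + (1/8)(1.0000+0.7330)
  = 0.0024 + 0.0077 + 0.0177 + 0.0375 + 0.0694 + 0.1080 + 0.1554 + 0.2166 = 0.6148
G = 1 − 0.6148 = 0.3852

0.385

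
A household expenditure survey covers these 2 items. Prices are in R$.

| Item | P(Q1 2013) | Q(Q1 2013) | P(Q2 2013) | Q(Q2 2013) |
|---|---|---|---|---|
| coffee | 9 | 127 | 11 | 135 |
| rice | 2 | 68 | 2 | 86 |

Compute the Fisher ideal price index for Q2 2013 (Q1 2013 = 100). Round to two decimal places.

Laspeyres component (base-period weights):
ΣP(Q2 2013)Q(Q1 2013) = 11×127 + 2×68 = 1397 + 136 = 1533
ΣP(Q1 2013)Q(Q1 2013) = 9×127 + 2×68 = 1143 + 136 = 1279
L = 1533 / 1279 × 100 = 119.8593
Paasche component (current-period weights):
ΣP(Q2 2013)Q(Q2 2013) = 11×135 + 2×86 = 1485 + 172 = 1657
ΣP(Q1 2013)Q(Q2 2013) = 9×135 + 2×86 = 1215 + 172 = 1387
P = 1657 / 1387 × 100 = 119.4665
Fisher = √(L × P) = √(119.8593 × 119.4665) = 119.6627

119.66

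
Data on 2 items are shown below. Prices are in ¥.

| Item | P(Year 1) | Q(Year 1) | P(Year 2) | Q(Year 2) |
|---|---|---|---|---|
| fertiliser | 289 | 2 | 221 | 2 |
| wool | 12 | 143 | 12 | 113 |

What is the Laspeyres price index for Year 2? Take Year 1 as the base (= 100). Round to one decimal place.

94.1

Laspeyres price index uses base-period quantities as weights.
ΣP(Year 2)·Q(Year 1) = 221×2 + 12×143 = 442 + 1716 = 2158
ΣP(Year 1)·Q(Year 1) = 289×2 + 12×143 = 578 + 1716 = 2294
Index = 2158 / 2294 × 100 = 94.0715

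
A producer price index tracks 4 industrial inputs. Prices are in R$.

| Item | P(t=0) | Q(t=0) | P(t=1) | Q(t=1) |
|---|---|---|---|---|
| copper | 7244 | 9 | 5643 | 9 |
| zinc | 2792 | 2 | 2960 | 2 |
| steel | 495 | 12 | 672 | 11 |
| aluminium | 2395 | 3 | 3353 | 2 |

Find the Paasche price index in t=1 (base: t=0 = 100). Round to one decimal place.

Paasche price index uses current-period quantities as weights.
ΣP(t=1)·Q(t=1) = 5643×9 + 2960×2 + 672×11 + 3353×2 = 50787 + 5920 + 7392 + 6706 = 70805
ΣP(t=0)·Q(t=1) = 7244×9 + 2792×2 + 495×11 + 2395×2 = 65196 + 5584 + 5445 + 4790 = 81015
Index = 70805 / 81015 × 100 = 87.3974

87.4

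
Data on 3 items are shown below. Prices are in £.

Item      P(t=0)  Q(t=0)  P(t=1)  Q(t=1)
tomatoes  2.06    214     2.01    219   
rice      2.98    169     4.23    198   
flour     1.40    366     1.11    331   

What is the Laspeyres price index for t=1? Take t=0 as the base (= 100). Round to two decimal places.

106.48

Laspeyres price index uses base-period quantities as weights.
ΣP(t=1)·Q(t=0) = 2.01×214 + 4.23×169 + 1.11×366 = 430.14 + 714.87 + 406.26 = 1551.27
ΣP(t=0)·Q(t=0) = 2.06×214 + 2.98×169 + 1.40×366 = 440.84 + 503.62 + 512.4 = 1456.86
Index = 1551.27 / 1456.86 × 100 = 106.4804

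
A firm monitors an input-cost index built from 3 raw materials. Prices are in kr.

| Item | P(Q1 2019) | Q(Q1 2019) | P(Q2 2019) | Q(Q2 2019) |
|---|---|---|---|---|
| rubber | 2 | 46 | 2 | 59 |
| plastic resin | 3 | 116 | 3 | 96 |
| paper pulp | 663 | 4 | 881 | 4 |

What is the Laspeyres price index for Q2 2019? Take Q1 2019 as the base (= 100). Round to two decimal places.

Laspeyres price index uses base-period quantities as weights.
ΣP(Q2 2019)·Q(Q1 2019) = 2×46 + 3×116 + 881×4 = 92 + 348 + 3524 = 3964
ΣP(Q1 2019)·Q(Q1 2019) = 2×46 + 3×116 + 663×4 = 92 + 348 + 2652 = 3092
Index = 3964 / 3092 × 100 = 128.2018

128.20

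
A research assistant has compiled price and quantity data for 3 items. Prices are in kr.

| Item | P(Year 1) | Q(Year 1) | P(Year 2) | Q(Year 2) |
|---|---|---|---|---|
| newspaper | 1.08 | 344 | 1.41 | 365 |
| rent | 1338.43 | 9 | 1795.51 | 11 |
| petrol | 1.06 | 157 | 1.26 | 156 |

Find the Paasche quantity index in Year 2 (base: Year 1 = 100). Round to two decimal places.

Paasche quantity index uses current-period prices as weights.
ΣP(Year 2)·Q(Year 2) = 1.41×365 + 1795.51×11 + 1.26×156 = 514.65 + 19750.61 + 196.56 = 20461.82
ΣP(Year 2)·Q(Year 1) = 1.41×344 + 1795.51×9 + 1.26×157 = 485.04 + 16159.59 + 197.82 = 16842.45
Index = 20461.82 / 16842.45 × 100 = 121.4896

121.49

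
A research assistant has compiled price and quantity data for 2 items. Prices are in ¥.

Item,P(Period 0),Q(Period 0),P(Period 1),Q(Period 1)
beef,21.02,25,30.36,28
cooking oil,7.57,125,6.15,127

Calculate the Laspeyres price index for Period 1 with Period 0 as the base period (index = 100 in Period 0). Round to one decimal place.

103.8

Laspeyres price index uses base-period quantities as weights.
ΣP(Period 1)·Q(Period 0) = 30.36×25 + 6.15×125 = 759 + 768.75 = 1527.75
ΣP(Period 0)·Q(Period 0) = 21.02×25 + 7.57×125 = 525.5 + 946.25 = 1471.75
Index = 1527.75 / 1471.75 × 100 = 103.8050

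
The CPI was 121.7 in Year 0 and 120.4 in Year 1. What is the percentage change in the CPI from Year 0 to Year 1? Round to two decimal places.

Change = (120.4 − 121.7) / 121.7 × 100
       = -1.3 / 121.7 × 100 = -1.0682%

-1.07%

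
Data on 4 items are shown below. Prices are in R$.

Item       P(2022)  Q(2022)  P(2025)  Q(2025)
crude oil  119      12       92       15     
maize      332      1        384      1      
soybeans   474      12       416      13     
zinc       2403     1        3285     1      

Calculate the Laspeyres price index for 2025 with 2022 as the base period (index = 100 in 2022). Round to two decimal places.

Laspeyres price index uses base-period quantities as weights.
ΣP(2025)·Q(2022) = 92×12 + 384×1 + 416×12 + 3285×1 = 1104 + 384 + 4992 + 3285 = 9765
ΣP(2022)·Q(2022) = 119×12 + 332×1 + 474×12 + 2403×1 = 1428 + 332 + 5688 + 2403 = 9851
Index = 9765 / 9851 × 100 = 99.1270

99.13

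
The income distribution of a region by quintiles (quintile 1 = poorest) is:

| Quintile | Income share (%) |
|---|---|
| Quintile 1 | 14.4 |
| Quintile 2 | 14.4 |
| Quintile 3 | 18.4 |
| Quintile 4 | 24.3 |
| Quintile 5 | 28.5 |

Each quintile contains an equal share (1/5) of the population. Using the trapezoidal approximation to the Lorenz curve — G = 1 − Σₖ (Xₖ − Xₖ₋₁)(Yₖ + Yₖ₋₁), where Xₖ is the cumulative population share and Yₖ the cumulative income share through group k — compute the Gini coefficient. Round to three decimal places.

Cumulative income shares Yₖ: 0.1440, 0.2880, 0.4720, 0.7150, 1.0000
Σ (Xₖ−Xₖ₋₁)(Yₖ+Yₖ₋₁) = (1/5)(0.1440+0.0000) + (1/5)(0.2880+0.1440) + (1/5)(0.4720+0.2880) + (1/5)(0.7150+0.4720) + (1/5)(1.0000+0.7150)
  = 0.0288 + 0.0864 + 0.1520 + 0.2374 + 0.3430 = 0.8476
G = 1 − 0.8476 = 0.1524

0.152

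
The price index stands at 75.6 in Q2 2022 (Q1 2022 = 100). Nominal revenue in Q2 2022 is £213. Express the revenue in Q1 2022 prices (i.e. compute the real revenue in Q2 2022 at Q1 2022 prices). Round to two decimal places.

Real = Nominal ÷ (Index/100) = 213 ÷ (75.6/100)
     = 213 ÷ 0.756 = 281.7460

281.75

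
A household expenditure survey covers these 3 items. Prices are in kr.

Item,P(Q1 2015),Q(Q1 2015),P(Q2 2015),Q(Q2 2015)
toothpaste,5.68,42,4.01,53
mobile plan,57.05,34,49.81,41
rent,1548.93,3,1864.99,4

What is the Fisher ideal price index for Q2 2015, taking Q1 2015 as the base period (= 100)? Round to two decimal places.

Laspeyres component (base-period weights):
ΣP(Q2 2015)Q(Q1 2015) = 4.01×42 + 49.81×34 + 1864.99×3 = 168.42 + 1693.54 + 5594.97 = 7456.93
ΣP(Q1 2015)Q(Q1 2015) = 5.68×42 + 57.05×34 + 1548.93×3 = 238.56 + 1939.7 + 4646.79 = 6825.05
L = 7456.93 / 6825.05 × 100 = 109.2582
Paasche component (current-period weights):
ΣP(Q2 2015)Q(Q2 2015) = 4.01×53 + 49.81×41 + 1864.99×4 = 212.53 + 2042.21 + 7459.96 = 9714.7
ΣP(Q1 2015)Q(Q2 2015) = 5.68×53 + 57.05×41 + 1548.93×4 = 301.04 + 2339.05 + 6195.72 = 8835.81
P = 9714.7 / 8835.81 × 100 = 109.9469
Fisher = √(L × P) = √(109.2582 × 109.9469) = 109.6020

109.60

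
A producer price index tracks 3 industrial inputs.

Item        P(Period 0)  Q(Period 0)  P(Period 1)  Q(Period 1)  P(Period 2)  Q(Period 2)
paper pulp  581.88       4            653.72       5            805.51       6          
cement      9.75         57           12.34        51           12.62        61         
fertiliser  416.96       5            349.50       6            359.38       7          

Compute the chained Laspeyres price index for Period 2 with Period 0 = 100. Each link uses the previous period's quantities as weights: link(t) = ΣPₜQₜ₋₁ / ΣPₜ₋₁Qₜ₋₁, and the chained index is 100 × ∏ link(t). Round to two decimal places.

Link Period 0→Period 1:
ΣP(Period 1)Q(Period 0) = 653.72×4 + 12.34×57 + 349.50×5 = 2614.88 + 703.38 + 1747.5 = 5065.76
ΣP(Period 0)Q(Period 0) = 581.88×4 + 9.75×57 + 416.96×5 = 2327.52 + 555.75 + 2084.8 = 4968.07
link = 5065.76/4968.07 = 1.019664
Link Period 1→Period 2:
ΣP(Period 2)Q(Period 1) = 805.51×5 + 12.62×51 + 359.38×6 = 4027.55 + 643.62 + 2156.28 = 6827.45
ΣP(Period 1)Q(Period 1) = 653.72×5 + 12.34×51 + 349.50×6 = 3268.6 + 629.34 + 2097 = 5994.94
link = 6827.45/5994.94 = 1.138869
Chained index = 100 × 1.019664 × 1.138869 = 116.1263

116.13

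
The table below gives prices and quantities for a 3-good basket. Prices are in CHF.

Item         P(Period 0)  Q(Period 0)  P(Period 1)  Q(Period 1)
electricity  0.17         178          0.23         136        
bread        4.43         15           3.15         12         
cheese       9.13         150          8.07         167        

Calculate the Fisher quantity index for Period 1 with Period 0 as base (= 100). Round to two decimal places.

109.14

Laspeyres component (base-period weights):
ΣP(Period 0)Q(Period 1) = 0.17×136 + 4.43×12 + 9.13×167 = 23.12 + 53.16 + 1524.71 = 1600.99
ΣP(Period 0)Q(Period 0) = 0.17×178 + 4.43×15 + 9.13×150 = 30.26 + 66.45 + 1369.5 = 1466.21
L = 1600.99 / 1466.21 × 100 = 109.1924
Paasche component (current-period weights):
ΣP(Period 1)Q(Period 1) = 0.23×136 + 3.15×12 + 8.07×167 = 31.28 + 37.8 + 1347.69 = 1416.77
ΣP(Period 1)Q(Period 0) = 0.23×178 + 3.15×15 + 8.07×150 = 40.94 + 47.25 + 1210.5 = 1298.69
P = 1416.77 / 1298.69 × 100 = 109.0922
Fisher = √(L × P) = √(109.1924 × 109.0922) = 109.1423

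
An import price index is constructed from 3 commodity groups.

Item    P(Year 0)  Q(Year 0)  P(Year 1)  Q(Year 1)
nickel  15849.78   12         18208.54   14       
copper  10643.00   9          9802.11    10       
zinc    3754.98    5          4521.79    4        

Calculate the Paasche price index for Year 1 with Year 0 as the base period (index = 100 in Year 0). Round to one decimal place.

108.1

Paasche price index uses current-period quantities as weights.
ΣP(Year 1)·Q(Year 1) = 18208.54×14 + 9802.11×10 + 4521.79×4 = 254919.56 + 98021.1 + 18087.16 = 371027.82
ΣP(Year 0)·Q(Year 1) = 15849.78×14 + 10643.00×10 + 3754.98×4 = 221896.92 + 106430 + 15019.92 = 343346.84
Index = 371027.82 / 343346.84 × 100 = 108.0621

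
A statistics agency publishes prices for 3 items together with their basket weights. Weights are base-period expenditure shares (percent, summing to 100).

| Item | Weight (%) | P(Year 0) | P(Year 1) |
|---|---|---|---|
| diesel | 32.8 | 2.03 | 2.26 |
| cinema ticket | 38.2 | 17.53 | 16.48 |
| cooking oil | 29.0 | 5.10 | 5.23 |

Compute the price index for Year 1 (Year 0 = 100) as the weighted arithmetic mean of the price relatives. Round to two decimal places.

diesel: 32.8 × (2.26/2.03) = 32.8 × 1.113300 = 36.5163
cinema ticket: 38.2 × (16.48/17.53) = 38.2 × 0.940103 = 35.9119
cooking oil: 29.0 × (5.23/5.10) = 29.0 × 1.025490 = 29.7392
Index = Σ wᵢ·(p₁ᵢ/p₀ᵢ) = 36.5163 + 35.9119 + 29.7392 = 102.1674

102.17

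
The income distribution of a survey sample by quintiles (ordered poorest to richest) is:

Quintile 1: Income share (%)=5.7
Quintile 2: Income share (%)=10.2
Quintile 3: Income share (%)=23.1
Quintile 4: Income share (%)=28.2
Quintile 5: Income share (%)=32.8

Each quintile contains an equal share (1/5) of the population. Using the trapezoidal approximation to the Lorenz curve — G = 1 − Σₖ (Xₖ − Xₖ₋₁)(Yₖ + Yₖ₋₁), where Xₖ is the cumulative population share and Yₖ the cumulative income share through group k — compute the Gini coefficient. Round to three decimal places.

0.289

Cumulative income shares Yₖ: 0.0570, 0.1590, 0.3900, 0.6720, 1.0000
Σ (Xₖ−Xₖ₋₁)(Yₖ+Yₖ₋₁) = (1/5)(0.0570+0.0000) + (1/5)(0.1590+0.0570) + (1/5)(0.3900+0.1590) + (1/5)(0.6720+0.3900) + (1/5)(1.0000+0.6720)
  = 0.0114 + 0.0432 + 0.1098 + 0.2124 + 0.3344 = 0.7112
G = 1 − 0.7112 = 0.2888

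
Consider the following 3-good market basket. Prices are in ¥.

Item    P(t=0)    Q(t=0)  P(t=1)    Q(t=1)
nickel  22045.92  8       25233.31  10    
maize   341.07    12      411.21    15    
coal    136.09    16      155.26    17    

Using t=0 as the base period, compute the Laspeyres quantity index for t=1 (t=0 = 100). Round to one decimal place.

124.8

Laspeyres quantity index uses base-period prices as weights.
ΣP(t=0)·Q(t=1) = 22045.92×10 + 341.07×15 + 136.09×17 = 220459.2 + 5116.05 + 2313.53 = 227888.78
ΣP(t=0)·Q(t=0) = 22045.92×8 + 341.07×12 + 136.09×16 = 176367.36 + 4092.84 + 2177.44 = 182637.64
Index = 227888.78 / 182637.64 × 100 = 124.7765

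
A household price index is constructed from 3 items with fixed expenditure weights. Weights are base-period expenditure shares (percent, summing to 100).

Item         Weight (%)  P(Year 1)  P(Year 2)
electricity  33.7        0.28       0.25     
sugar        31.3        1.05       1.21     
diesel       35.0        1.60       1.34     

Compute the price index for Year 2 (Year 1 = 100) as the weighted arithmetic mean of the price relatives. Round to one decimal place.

electricity: 33.7 × (0.25/0.28) = 33.7 × 0.892857 = 30.0893
sugar: 31.3 × (1.21/1.05) = 31.3 × 1.152381 = 36.0695
diesel: 35.0 × (1.34/1.60) = 35.0 × 0.837500 = 29.3125
Index = Σ wᵢ·(p₁ᵢ/p₀ᵢ) = 30.0893 + 36.0695 + 29.3125 = 95.4713

95.5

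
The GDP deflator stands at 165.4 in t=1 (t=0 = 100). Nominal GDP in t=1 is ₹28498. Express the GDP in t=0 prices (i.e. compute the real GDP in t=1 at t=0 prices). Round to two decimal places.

Real = Nominal ÷ (Index/100) = 28498 ÷ (165.4/100)
     = 28498 ÷ 1.654 = 17229.7461

17229.75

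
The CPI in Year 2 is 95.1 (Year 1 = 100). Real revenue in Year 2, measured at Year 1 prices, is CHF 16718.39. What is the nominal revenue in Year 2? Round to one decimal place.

Nominal = Real × (Index/100) = 16718.39 × (95.1/100)
        = 16718.39 × 0.951 = 15899.1889

15899.2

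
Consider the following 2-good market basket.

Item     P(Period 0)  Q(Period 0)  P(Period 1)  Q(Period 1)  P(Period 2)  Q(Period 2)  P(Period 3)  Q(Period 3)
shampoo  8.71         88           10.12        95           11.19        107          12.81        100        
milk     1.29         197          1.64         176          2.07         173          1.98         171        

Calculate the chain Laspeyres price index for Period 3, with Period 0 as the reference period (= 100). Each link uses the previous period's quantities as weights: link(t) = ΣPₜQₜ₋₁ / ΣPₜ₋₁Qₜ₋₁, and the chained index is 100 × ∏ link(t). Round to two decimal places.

149.55

Link Period 0→Period 1:
ΣP(Period 1)Q(Period 0) = 10.12×88 + 1.64×197 = 890.56 + 323.08 = 1213.64
ΣP(Period 0)Q(Period 0) = 8.71×88 + 1.29×197 = 766.48 + 254.13 = 1020.61
link = 1213.64/1020.61 = 1.189132
Link Period 1→Period 2:
ΣP(Period 2)Q(Period 1) = 11.19×95 + 2.07×176 = 1063.05 + 364.32 = 1427.37
ΣP(Period 1)Q(Period 1) = 10.12×95 + 1.64×176 = 961.4 + 288.64 = 1250.04
link = 1427.37/1250.04 = 1.141859
Link Period 2→Period 3:
ΣP(Period 3)Q(Period 2) = 12.81×107 + 1.98×173 = 1370.67 + 342.54 = 1713.21
ΣP(Period 2)Q(Period 2) = 11.19×107 + 2.07×173 = 1197.33 + 358.11 = 1555.44
link = 1713.21/1555.44 = 1.101431
Chained index = 100 × 1.189132 × 1.141859 × 1.101431 = 149.5547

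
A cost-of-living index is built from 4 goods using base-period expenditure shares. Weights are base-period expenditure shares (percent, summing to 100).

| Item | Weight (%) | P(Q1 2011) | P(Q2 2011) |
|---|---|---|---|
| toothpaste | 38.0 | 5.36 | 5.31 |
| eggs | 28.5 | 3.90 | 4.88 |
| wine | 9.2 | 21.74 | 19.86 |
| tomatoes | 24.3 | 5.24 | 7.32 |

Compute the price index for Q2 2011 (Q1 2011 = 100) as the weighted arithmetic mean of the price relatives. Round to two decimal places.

toothpaste: 38.0 × (5.31/5.36) = 38.0 × 0.990672 = 37.6455
eggs: 28.5 × (4.88/3.90) = 28.5 × 1.251282 = 35.6615
wine: 9.2 × (19.86/21.74) = 9.2 × 0.913523 = 8.4044
tomatoes: 24.3 × (7.32/5.24) = 24.3 × 1.396947 = 33.9458
Index = Σ wᵢ·(p₁ᵢ/p₀ᵢ) = 37.6455 + 35.6615 + 8.4044 + 33.9458 = 115.6573

115.66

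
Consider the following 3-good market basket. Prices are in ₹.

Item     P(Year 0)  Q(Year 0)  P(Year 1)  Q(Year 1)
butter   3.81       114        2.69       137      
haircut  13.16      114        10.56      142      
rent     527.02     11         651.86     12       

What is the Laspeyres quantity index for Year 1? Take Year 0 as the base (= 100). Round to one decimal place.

112.7

Laspeyres quantity index uses base-period prices as weights.
ΣP(Year 0)·Q(Year 1) = 3.81×137 + 13.16×142 + 527.02×12 = 521.97 + 1868.72 + 6324.24 = 8714.93
ΣP(Year 0)·Q(Year 0) = 3.81×114 + 13.16×114 + 527.02×11 = 434.34 + 1500.24 + 5797.22 = 7731.8
Index = 8714.93 / 7731.8 × 100 = 112.7154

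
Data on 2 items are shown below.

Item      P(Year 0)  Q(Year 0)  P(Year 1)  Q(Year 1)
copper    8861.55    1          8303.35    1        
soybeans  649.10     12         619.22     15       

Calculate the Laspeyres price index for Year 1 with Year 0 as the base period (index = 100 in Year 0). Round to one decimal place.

94.5

Laspeyres price index uses base-period quantities as weights.
ΣP(Year 1)·Q(Year 0) = 8303.35×1 + 619.22×12 = 8303.35 + 7430.64 = 15733.99
ΣP(Year 0)·Q(Year 0) = 8861.55×1 + 649.10×12 = 8861.55 + 7789.2 = 16650.75
Index = 15733.99 / 16650.75 × 100 = 94.4942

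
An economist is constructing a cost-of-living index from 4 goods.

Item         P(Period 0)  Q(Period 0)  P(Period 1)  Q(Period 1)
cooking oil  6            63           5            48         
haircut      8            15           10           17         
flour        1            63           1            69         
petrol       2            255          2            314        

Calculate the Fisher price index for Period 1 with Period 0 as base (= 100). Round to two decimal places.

Laspeyres component (base-period weights):
ΣP(Period 1)Q(Period 0) = 5×63 + 10×15 + 1×63 + 2×255 = 315 + 150 + 63 + 510 = 1038
ΣP(Period 0)Q(Period 0) = 6×63 + 8×15 + 1×63 + 2×255 = 378 + 120 + 63 + 510 = 1071
L = 1038 / 1071 × 100 = 96.9188
Paasche component (current-period weights):
ΣP(Period 1)Q(Period 1) = 5×48 + 10×17 + 1×69 + 2×314 = 240 + 170 + 69 + 628 = 1107
ΣP(Period 0)Q(Period 1) = 6×48 + 8×17 + 1×69 + 2×314 = 288 + 136 + 69 + 628 = 1121
P = 1107 / 1121 × 100 = 98.7511
Fisher = √(L × P) = √(96.9188 × 98.7511) = 97.8307

97.83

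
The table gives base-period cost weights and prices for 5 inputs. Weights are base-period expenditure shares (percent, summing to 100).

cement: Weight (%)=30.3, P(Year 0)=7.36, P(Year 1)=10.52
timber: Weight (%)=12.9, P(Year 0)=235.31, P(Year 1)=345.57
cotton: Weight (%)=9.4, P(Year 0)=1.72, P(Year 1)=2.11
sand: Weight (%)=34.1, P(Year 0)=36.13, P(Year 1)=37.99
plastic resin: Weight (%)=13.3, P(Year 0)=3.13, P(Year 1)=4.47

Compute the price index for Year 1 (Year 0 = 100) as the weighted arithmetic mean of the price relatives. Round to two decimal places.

cement: 30.3 × (10.52/7.36) = 30.3 × 1.429348 = 43.3092
timber: 12.9 × (345.57/235.31) = 12.9 × 1.468573 = 18.9446
cotton: 9.4 × (2.11/1.72) = 9.4 × 1.226744 = 11.5314
sand: 34.1 × (37.99/36.13) = 34.1 × 1.051481 = 35.8555
plastic resin: 13.3 × (4.47/3.13) = 13.3 × 1.428115 = 18.9939
Index = Σ wᵢ·(p₁ᵢ/p₀ᵢ) = 43.3092 + 18.9446 + 11.5314 + 35.8555 + 18.9939 = 128.6347

128.63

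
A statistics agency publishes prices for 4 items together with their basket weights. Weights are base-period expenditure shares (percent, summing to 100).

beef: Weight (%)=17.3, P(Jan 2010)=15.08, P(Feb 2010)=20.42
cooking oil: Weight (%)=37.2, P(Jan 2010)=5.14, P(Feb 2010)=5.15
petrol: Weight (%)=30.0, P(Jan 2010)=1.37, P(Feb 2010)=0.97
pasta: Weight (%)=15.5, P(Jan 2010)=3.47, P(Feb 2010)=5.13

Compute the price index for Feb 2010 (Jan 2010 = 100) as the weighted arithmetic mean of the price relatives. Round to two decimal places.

beef: 17.3 × (20.42/15.08) = 17.3 × 1.354111 = 23.4261
cooking oil: 37.2 × (5.15/5.14) = 37.2 × 1.001946 = 37.2724
petrol: 30.0 × (0.97/1.37) = 30.0 × 0.708029 = 21.2409
pasta: 15.5 × (5.13/3.47) = 15.5 × 1.478386 = 22.9150
Index = Σ wᵢ·(p₁ᵢ/p₀ᵢ) = 23.4261 + 37.2724 + 21.2409 + 22.9150 = 104.8544

104.85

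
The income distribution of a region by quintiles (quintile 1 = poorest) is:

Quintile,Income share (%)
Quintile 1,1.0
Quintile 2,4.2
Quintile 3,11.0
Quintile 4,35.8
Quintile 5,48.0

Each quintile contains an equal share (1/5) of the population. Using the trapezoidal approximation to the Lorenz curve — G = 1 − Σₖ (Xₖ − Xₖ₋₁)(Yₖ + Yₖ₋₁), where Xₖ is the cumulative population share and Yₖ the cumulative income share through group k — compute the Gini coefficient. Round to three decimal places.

0.502

Cumulative income shares Yₖ: 0.0100, 0.0520, 0.1620, 0.5200, 1.0000
Σ (Xₖ−Xₖ₋₁)(Yₖ+Yₖ₋₁) = (1/5)(0.0100+0.0000) + (1/5)(0.0520+0.0100) + (1/5)(0.1620+0.0520) + (1/5)(0.5200+0.1620) + (1/5)(1.0000+0.5200)
  = 0.0020 + 0.0124 + 0.0428 + 0.1364 + 0.3040 = 0.4976
G = 1 − 0.4976 = 0.5024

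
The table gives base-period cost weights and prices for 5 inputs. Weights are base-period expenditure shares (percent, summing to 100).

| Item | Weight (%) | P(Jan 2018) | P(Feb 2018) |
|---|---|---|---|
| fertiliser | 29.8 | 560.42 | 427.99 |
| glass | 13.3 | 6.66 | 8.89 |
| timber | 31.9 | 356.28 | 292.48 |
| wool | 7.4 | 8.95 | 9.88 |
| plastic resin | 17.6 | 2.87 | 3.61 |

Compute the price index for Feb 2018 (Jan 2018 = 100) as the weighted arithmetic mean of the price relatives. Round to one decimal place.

97.0

fertiliser: 29.8 × (427.99/560.42) = 29.8 × 0.763695 = 22.7581
glass: 13.3 × (8.89/6.66) = 13.3 × 1.334835 = 17.7533
timber: 31.9 × (292.48/356.28) = 31.9 × 0.820927 = 26.1876
wool: 7.4 × (9.88/8.95) = 7.4 × 1.103911 = 8.1689
plastic resin: 17.6 × (3.61/2.87) = 17.6 × 1.257840 = 22.1380
Index = Σ wᵢ·(p₁ᵢ/p₀ᵢ) = 22.7581 + 17.7533 + 26.1876 + 8.1689 + 22.1380 = 97.0059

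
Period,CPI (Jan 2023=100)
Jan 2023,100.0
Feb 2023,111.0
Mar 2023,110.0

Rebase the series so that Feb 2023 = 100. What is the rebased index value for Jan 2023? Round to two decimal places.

Rebased(Jan 2023) = 100.0 / 111.0 × 100 = 90.0901

90.09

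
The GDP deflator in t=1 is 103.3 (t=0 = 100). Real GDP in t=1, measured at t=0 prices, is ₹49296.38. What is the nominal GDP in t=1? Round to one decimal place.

Nominal = Real × (Index/100) = 49296.38 × (103.3/100)
        = 49296.38 × 1.033 = 50923.1605

50923.2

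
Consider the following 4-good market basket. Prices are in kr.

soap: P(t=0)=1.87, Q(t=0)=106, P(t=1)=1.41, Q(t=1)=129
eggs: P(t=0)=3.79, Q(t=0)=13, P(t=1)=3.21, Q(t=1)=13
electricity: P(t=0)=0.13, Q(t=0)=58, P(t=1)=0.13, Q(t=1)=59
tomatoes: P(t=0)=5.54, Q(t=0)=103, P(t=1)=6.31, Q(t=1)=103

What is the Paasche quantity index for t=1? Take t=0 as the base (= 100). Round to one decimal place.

Paasche quantity index uses current-period prices as weights.
ΣP(t=1)·Q(t=1) = 1.41×129 + 3.21×13 + 0.13×59 + 6.31×103 = 181.89 + 41.73 + 7.67 + 649.93 = 881.22
ΣP(t=1)·Q(t=0) = 1.41×106 + 3.21×13 + 0.13×58 + 6.31×103 = 149.46 + 41.73 + 7.54 + 649.93 = 848.66
Index = 881.22 / 848.66 × 100 = 103.8366

103.8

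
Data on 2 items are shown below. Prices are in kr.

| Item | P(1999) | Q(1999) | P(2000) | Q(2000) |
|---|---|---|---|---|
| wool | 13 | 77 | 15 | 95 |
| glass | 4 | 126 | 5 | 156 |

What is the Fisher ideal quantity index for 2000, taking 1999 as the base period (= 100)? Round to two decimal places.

123.53

Laspeyres component (base-period weights):
ΣP(1999)Q(2000) = 13×95 + 4×156 = 1235 + 624 = 1859
ΣP(1999)Q(1999) = 13×77 + 4×126 = 1001 + 504 = 1505
L = 1859 / 1505 × 100 = 123.5216
Paasche component (current-period weights):
ΣP(2000)Q(2000) = 15×95 + 5×156 = 1425 + 780 = 2205
ΣP(2000)Q(1999) = 15×77 + 5×126 = 1155 + 630 = 1785
P = 2205 / 1785 × 100 = 123.5294
Fisher = √(L × P) = √(123.5216 × 123.5294) = 123.5255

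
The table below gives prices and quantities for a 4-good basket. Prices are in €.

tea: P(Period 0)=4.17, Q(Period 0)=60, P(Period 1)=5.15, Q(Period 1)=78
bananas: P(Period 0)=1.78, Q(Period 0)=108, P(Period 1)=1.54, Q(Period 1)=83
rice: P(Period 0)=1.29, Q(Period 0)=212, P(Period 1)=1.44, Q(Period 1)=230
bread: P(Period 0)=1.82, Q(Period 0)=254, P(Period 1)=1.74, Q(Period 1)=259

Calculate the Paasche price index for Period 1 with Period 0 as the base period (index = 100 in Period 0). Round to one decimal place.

Paasche price index uses current-period quantities as weights.
ΣP(Period 1)·Q(Period 1) = 5.15×78 + 1.54×83 + 1.44×230 + 1.74×259 = 401.7 + 127.82 + 331.2 + 450.66 = 1311.38
ΣP(Period 0)·Q(Period 1) = 4.17×78 + 1.78×83 + 1.29×230 + 1.82×259 = 325.26 + 147.74 + 296.7 + 471.38 = 1241.08
Index = 1311.38 / 1241.08 × 100 = 105.6644

105.7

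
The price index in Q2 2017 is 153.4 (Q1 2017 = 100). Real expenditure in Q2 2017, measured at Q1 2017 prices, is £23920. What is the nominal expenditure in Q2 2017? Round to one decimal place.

Nominal = Real × (Index/100) = 23920 × (153.4/100)
        = 23920 × 1.534 = 36693.2800

36693.3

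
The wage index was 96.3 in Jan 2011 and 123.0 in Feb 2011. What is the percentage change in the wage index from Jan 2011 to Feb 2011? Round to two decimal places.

Change = (123.0 − 96.3) / 96.3 × 100
       = 26.7 / 96.3 × 100 = 27.7259%

27.73%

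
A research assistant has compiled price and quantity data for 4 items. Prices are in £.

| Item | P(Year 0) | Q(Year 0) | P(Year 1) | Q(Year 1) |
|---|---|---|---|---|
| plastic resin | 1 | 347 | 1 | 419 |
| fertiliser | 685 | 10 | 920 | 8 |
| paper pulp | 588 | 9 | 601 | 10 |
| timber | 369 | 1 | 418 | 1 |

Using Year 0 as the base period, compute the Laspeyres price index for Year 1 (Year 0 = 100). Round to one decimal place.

Laspeyres price index uses base-period quantities as weights.
ΣP(Year 1)·Q(Year 0) = 1×347 + 920×10 + 601×9 + 418×1 = 347 + 9200 + 5409 + 418 = 15374
ΣP(Year 0)·Q(Year 0) = 1×347 + 685×10 + 588×9 + 369×1 = 347 + 6850 + 5292 + 369 = 12858
Index = 15374 / 12858 × 100 = 119.5676

119.6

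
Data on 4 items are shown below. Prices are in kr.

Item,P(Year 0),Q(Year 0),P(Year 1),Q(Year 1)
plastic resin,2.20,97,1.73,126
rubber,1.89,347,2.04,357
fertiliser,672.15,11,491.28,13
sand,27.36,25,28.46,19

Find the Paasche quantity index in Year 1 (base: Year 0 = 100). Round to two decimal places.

112.62

Paasche quantity index uses current-period prices as weights.
ΣP(Year 1)·Q(Year 1) = 1.73×126 + 2.04×357 + 491.28×13 + 28.46×19 = 217.98 + 728.28 + 6386.64 + 540.74 = 7873.64
ΣP(Year 1)·Q(Year 0) = 1.73×97 + 2.04×347 + 491.28×11 + 28.46×25 = 167.81 + 707.88 + 5404.08 + 711.5 = 6991.27
Index = 7873.64 / 6991.27 × 100 = 112.6210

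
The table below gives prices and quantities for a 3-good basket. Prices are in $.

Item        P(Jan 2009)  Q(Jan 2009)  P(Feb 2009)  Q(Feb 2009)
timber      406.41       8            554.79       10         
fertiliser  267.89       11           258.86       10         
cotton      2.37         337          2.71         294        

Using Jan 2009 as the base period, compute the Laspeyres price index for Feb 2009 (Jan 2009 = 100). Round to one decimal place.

Laspeyres price index uses base-period quantities as weights.
ΣP(Feb 2009)·Q(Jan 2009) = 554.79×8 + 258.86×11 + 2.71×337 = 4438.32 + 2847.46 + 913.27 = 8199.05
ΣP(Jan 2009)·Q(Jan 2009) = 406.41×8 + 267.89×11 + 2.37×337 = 3251.28 + 2946.79 + 798.69 = 6996.76
Index = 8199.05 / 6996.76 × 100 = 117.1835

117.2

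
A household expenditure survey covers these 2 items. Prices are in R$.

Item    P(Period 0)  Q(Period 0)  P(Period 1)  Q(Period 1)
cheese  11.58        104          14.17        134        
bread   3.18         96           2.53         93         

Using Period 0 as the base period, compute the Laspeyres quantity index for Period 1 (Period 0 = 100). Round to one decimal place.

122.4

Laspeyres quantity index uses base-period prices as weights.
ΣP(Period 0)·Q(Period 1) = 11.58×134 + 3.18×93 = 1551.72 + 295.74 = 1847.46
ΣP(Period 0)·Q(Period 0) = 11.58×104 + 3.18×96 = 1204.32 + 305.28 = 1509.6
Index = 1847.46 / 1509.6 × 100 = 122.3808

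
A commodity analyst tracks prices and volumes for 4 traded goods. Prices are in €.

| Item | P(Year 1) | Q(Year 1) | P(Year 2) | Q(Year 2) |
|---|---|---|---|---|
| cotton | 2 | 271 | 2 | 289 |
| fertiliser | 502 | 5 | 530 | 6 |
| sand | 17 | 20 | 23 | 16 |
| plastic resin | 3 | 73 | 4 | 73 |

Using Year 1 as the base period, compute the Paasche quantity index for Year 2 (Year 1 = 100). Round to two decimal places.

Paasche quantity index uses current-period prices as weights.
ΣP(Year 2)·Q(Year 2) = 2×289 + 530×6 + 23×16 + 4×73 = 578 + 3180 + 368 + 292 = 4418
ΣP(Year 2)·Q(Year 1) = 2×271 + 530×5 + 23×20 + 4×73 = 542 + 2650 + 460 + 292 = 3944
Index = 4418 / 3944 × 100 = 112.0183

112.02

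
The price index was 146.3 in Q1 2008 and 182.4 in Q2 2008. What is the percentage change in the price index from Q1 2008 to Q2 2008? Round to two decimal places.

24.68%

Change = (182.4 − 146.3) / 146.3 × 100
       = 36.1 / 146.3 × 100 = 24.6753%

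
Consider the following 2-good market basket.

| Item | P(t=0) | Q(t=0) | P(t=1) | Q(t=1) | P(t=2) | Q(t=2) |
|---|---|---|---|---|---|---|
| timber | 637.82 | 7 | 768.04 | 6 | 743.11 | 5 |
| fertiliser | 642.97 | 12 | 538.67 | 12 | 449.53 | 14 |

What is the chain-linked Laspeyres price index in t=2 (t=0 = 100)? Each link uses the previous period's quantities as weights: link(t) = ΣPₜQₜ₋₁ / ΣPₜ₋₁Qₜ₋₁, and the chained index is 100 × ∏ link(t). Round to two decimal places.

Link t=0→t=1:
ΣP(t=1)Q(t=0) = 768.04×7 + 538.67×12 = 5376.28 + 6464.04 = 11840.32
ΣP(t=0)Q(t=0) = 637.82×7 + 642.97×12 = 4464.74 + 7715.64 = 12180.38
link = 11840.32/12180.38 = 0.972081
Link t=1→t=2:
ΣP(t=2)Q(t=1) = 743.11×6 + 449.53×12 = 4458.66 + 5394.36 = 9853.02
ΣP(t=1)Q(t=1) = 768.04×6 + 538.67×12 = 4608.24 + 6464.04 = 11072.28
link = 9853.02/11072.28 = 0.889882
Chained index = 100 × 0.972081 × 0.889882 = 86.5037

86.50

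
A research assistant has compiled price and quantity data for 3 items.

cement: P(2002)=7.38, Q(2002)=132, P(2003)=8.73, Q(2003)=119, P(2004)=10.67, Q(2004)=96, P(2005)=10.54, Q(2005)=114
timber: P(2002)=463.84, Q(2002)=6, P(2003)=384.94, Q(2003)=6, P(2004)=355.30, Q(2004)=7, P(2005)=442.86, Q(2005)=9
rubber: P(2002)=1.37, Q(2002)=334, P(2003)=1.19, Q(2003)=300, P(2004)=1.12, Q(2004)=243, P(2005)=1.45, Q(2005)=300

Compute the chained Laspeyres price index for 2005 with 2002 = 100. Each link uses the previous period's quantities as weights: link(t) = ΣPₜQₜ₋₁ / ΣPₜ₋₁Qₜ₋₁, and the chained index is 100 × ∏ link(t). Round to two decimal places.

Link 2002→2003:
ΣP(2003)Q(2002) = 8.73×132 + 384.94×6 + 1.19×334 = 1152.36 + 2309.64 + 397.46 = 3859.46
ΣP(2002)Q(2002) = 7.38×132 + 463.84×6 + 1.37×334 = 974.16 + 2783.04 + 457.58 = 4214.78
link = 3859.46/4214.78 = 0.915697
Link 2003→2004:
ΣP(2004)Q(2003) = 10.67×119 + 355.30×6 + 1.12×300 = 1269.73 + 2131.8 + 336 = 3737.53
ΣP(2003)Q(2003) = 8.73×119 + 384.94×6 + 1.19×300 = 1038.87 + 2309.64 + 357 = 3705.51
link = 3737.53/3705.51 = 1.008641
Link 2004→2005:
ΣP(2005)Q(2004) = 10.54×96 + 442.86×7 + 1.45×243 = 1011.84 + 3100.02 + 352.35 = 4464.21
ΣP(2004)Q(2004) = 10.67×96 + 355.30×7 + 1.12×243 = 1024.32 + 2487.1 + 272.16 = 3783.58
link = 4464.21/3783.58 = 1.179890
Chained index = 100 × 0.915697 × 1.008641 × 1.179890 = 108.9758

108.98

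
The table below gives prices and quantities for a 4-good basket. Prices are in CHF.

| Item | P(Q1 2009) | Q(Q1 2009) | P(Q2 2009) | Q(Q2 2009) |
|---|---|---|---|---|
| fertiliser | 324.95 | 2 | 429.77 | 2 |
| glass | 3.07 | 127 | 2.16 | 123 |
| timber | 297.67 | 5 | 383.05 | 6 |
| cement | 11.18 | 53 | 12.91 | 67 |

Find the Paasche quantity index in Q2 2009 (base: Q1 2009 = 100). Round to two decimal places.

114.87

Paasche quantity index uses current-period prices as weights.
ΣP(Q2 2009)·Q(Q2 2009) = 429.77×2 + 2.16×123 + 383.05×6 + 12.91×67 = 859.54 + 265.68 + 2298.3 + 864.97 = 4288.49
ΣP(Q2 2009)·Q(Q1 2009) = 429.77×2 + 2.16×127 + 383.05×5 + 12.91×53 = 859.54 + 274.32 + 1915.25 + 684.23 = 3733.34
Index = 4288.49 / 3733.34 × 100 = 114.8701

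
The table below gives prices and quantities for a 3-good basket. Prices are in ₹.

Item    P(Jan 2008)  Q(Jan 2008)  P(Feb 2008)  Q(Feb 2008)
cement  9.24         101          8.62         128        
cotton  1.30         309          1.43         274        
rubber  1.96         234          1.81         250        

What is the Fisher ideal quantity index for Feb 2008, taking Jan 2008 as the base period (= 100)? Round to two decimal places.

Laspeyres component (base-period weights):
ΣP(Jan 2008)Q(Feb 2008) = 9.24×128 + 1.30×274 + 1.96×250 = 1182.72 + 356.2 + 490 = 2028.92
ΣP(Jan 2008)Q(Jan 2008) = 9.24×101 + 1.30×309 + 1.96×234 = 933.24 + 401.7 + 458.64 = 1793.58
L = 2028.92 / 1793.58 × 100 = 113.1212
Paasche component (current-period weights):
ΣP(Feb 2008)Q(Feb 2008) = 8.62×128 + 1.43×274 + 1.81×250 = 1103.36 + 391.82 + 452.5 = 1947.68
ΣP(Feb 2008)Q(Jan 2008) = 8.62×101 + 1.43×309 + 1.81×234 = 870.62 + 441.87 + 423.54 = 1736.03
P = 1947.68 / 1736.03 × 100 = 112.1916
Fisher = √(L × P) = √(113.1212 × 112.1916) = 112.6555

112.66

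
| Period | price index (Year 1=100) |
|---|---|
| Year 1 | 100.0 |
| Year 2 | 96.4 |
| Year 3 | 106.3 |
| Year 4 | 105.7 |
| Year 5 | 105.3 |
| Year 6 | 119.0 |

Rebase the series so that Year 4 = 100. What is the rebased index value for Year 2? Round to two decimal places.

91.20

Rebased(Year 2) = 96.4 / 105.7 × 100 = 91.2015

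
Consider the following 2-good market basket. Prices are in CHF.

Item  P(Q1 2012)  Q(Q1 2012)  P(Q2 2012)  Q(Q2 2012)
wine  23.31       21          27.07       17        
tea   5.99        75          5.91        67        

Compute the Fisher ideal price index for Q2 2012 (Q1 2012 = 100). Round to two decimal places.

Laspeyres component (base-period weights):
ΣP(Q2 2012)Q(Q1 2012) = 27.07×21 + 5.91×75 = 568.47 + 443.25 = 1011.72
ΣP(Q1 2012)Q(Q1 2012) = 23.31×21 + 5.99×75 = 489.51 + 449.25 = 938.76
L = 1011.72 / 938.76 × 100 = 107.7720
Paasche component (current-period weights):
ΣP(Q2 2012)Q(Q2 2012) = 27.07×17 + 5.91×67 = 460.19 + 395.97 = 856.16
ΣP(Q1 2012)Q(Q2 2012) = 23.31×17 + 5.99×67 = 396.27 + 401.33 = 797.6
P = 856.16 / 797.6 × 100 = 107.3420
Fisher = √(L × P) = √(107.7720 × 107.3420) = 107.5568

107.56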